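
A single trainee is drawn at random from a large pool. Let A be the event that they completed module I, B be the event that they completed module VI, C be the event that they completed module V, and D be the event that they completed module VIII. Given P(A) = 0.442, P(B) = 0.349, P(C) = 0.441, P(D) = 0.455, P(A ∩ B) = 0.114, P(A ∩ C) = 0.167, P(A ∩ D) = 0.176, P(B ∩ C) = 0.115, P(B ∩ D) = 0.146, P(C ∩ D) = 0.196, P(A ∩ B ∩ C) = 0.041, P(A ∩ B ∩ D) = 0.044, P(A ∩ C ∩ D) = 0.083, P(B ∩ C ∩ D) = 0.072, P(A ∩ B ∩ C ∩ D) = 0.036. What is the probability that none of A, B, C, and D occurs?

0.023

Apply inclusion-exclusion:
P(A ∪ B ∪ C ∪ D) = 0.442 + 0.349 + 0.441 + 0.455 − 0.114 − 0.167 − 0.176 − 0.115 − 0.146 − 0.196 + 0.041 + 0.044 + 0.083 + 0.072 − 0.036 = 0.977
P(none) = 1 − 0.977 = 0.023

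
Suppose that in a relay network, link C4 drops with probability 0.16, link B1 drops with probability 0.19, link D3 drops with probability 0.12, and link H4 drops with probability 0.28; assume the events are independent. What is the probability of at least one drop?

0.56889856

Independence gives P(none) = ∏(1 − pᵢ).
P(none) = (1 − 0.16) × (1 − 0.19) × (1 − 0.12) × (1 − 0.28) = 0.84 × 0.81 × 0.88 × 0.72 = 0.43110144
P(at least one) = 1 − 0.43110144 = 0.56889856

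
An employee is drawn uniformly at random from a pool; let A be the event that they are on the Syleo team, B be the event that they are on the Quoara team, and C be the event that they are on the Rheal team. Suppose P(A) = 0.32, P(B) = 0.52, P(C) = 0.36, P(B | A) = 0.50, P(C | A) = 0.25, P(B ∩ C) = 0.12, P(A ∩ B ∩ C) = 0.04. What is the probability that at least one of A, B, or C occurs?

0.88

P(A ∩ B) = P(A)·P(B|A) = 0.32 × 0.50 = 0.16
P(A ∩ C) = P(A)·P(C|A) = 0.32 × 0.25 = 0.08
By inclusion-exclusion,
P(A ∪ B ∪ C) = 0.32 + 0.52 + 0.36 − 0.16 − 0.08 − 0.12 + 0.04 = 0.88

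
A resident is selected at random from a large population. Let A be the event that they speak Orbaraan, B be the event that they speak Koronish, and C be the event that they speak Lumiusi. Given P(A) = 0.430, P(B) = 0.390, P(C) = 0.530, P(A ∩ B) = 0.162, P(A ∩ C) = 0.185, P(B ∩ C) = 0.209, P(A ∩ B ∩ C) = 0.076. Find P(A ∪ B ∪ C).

By inclusion-exclusion,
P(A ∪ B ∪ C) = 0.430 + 0.390 + 0.530 − 0.162 − 0.185 − 0.209 + 0.076 = 0.870

0.870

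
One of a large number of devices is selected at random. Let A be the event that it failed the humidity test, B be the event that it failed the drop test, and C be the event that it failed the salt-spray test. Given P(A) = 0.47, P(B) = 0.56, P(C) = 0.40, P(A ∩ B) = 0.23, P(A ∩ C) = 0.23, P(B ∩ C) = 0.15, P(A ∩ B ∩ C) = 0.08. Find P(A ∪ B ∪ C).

P(A ∪ B ∪ C) = 0.47 + 0.56 + 0.40 − 0.23 − 0.23 − 0.15 + 0.08 = 0.90

0.90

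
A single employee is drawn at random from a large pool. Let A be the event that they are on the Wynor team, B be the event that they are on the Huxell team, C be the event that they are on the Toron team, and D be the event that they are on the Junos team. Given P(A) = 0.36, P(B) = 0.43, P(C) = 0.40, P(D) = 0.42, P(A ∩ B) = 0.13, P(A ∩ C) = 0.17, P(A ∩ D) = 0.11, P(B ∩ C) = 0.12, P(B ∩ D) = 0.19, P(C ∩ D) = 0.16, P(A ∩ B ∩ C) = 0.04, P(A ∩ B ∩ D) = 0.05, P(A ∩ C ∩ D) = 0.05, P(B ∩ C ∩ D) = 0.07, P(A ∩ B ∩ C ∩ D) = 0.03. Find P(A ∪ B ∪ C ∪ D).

By inclusion-exclusion,
P(A ∪ B ∪ C ∪ D) = 0.36 + 0.43 + 0.40 + 0.42 − 0.13 − 0.17 − 0.11 − 0.12 − 0.19 − 0.16 + 0.04 + 0.05 + 0.05 + 0.07 − 0.03 = 0.91

0.91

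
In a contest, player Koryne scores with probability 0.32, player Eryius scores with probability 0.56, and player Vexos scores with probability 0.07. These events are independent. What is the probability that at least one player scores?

P(none) = (1 − 0.32) × (1 − 0.56) × (1 − 0.07) = 0.68 × 0.44 × 0.93 = 0.278256
P(at least one) = 1 − 0.278256 = 0.721744

0.721744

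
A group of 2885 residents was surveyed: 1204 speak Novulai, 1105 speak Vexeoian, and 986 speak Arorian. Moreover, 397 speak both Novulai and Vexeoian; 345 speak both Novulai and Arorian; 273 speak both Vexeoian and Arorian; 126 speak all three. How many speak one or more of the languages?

2406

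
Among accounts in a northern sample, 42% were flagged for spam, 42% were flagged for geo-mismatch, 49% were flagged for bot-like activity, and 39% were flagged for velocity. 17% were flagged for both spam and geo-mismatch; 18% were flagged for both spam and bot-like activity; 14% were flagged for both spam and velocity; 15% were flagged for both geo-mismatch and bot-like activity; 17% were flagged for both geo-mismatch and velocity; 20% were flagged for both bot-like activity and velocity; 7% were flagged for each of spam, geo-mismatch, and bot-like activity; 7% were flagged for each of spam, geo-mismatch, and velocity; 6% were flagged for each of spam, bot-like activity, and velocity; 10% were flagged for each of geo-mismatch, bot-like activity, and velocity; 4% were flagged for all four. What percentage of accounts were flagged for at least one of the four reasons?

97%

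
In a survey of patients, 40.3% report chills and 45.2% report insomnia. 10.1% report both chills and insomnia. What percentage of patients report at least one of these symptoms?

75.4%

By inclusion–exclusion:
P(at least one) = 40.3 + 45.2 − 10.1 = 75.4%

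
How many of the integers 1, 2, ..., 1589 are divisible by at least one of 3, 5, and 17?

791

529 + 317 + 93 − 105 − 31 − 18 + 6 = 791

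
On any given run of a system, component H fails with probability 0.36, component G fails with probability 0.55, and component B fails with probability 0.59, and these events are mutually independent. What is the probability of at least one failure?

0.88192

Since the events are independent, P(none) is the product of the individual non-occurrence probabilities.
P(none) = (1 − 0.36) × (1 − 0.55) × (1 − 0.59) = 0.64 × 0.45 × 0.41 = 0.11808
P(at least one) = 1 − 0.11808 = 0.88192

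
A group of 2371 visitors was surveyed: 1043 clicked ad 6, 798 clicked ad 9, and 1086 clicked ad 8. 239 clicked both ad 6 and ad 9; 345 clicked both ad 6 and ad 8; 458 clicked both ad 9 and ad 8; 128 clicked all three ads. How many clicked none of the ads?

358

N(≥1) = 1043 + 798 + 1086 − 239 − 345 − 458 + 128 = 2013
None: 2371 − 2013 = 358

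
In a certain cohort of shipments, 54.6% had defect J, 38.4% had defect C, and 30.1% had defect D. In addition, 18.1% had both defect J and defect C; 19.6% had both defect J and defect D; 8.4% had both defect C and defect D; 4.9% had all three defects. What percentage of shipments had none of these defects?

Apply inclusion-exclusion:
P(≥1) = 54.6 + 38.4 + 30.1 − 18.1 − 19.6 − 8.4 + 4.9 = 81.9%
P(none) = 100% − 81.9% = 18.1%

18.1%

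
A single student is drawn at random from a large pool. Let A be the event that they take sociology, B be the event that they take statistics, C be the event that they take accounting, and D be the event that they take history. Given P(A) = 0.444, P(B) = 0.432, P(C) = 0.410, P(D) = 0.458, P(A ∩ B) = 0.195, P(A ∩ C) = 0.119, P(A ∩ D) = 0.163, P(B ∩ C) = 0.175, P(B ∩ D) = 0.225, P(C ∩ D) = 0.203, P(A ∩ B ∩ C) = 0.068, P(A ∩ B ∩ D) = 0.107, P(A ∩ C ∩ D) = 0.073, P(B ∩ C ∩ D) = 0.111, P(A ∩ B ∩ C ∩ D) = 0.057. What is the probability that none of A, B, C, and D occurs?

0.034

By inclusion–exclusion:
P(A ∪ B ∪ C ∪ D) = 0.444 + 0.432 + 0.410 + 0.458 − 0.195 − 0.119 − 0.163 − 0.175 − 0.225 − 0.203 + 0.068 + 0.107 + 0.073 + 0.111 − 0.057 = 0.966
P(none) = 1 − 0.966 = 0.034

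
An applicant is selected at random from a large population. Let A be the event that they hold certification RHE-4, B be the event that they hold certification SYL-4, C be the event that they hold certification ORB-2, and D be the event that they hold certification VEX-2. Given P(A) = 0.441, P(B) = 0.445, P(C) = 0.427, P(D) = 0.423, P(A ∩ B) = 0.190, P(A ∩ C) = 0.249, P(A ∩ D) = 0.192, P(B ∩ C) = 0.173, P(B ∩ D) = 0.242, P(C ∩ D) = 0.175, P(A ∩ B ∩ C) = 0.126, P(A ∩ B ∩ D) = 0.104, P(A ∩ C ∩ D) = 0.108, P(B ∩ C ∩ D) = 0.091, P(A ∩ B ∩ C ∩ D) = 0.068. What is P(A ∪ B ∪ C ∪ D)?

By inclusion–exclusion:
P(A ∪ B ∪ C ∪ D) = 0.441 + 0.445 + 0.427 + 0.423 − 0.190 − 0.249 − 0.192 − 0.173 − 0.242 − 0.175 + 0.126 + 0.104 + 0.108 + 0.091 − 0.068 = 0.876

0.876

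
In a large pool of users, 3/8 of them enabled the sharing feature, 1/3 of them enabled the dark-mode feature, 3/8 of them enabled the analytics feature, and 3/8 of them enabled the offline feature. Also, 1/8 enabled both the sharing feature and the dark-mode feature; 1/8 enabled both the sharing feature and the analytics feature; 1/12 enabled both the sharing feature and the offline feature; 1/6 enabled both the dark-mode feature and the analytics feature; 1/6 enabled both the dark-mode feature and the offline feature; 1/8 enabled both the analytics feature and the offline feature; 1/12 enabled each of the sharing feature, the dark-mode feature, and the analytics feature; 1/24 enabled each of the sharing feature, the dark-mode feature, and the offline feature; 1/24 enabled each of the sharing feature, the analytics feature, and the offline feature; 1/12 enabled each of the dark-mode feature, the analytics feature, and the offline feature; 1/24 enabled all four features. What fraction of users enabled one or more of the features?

Inclusion–exclusion gives
P(union) = 3/8 + 1/3 + 3/8 + 3/8 − 1/8 − 1/8 − 1/12 − 1/6 − 1/6 − 1/8 + 1/12 + 1/24 + 1/24 + 1/12 − 1/24 = 7/8

7/8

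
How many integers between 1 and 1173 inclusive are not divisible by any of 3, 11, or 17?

669

By inclusion-exclusion,
floor(1173/3) + floor(1173/11) + floor(1173/17) − floor(1173/33) − floor(1173/51) − floor(1173/187) + floor(1173/561) = 391 + 106 + 69 − 35 − 23 − 6 + 2 = 504
1173 − 504 = 669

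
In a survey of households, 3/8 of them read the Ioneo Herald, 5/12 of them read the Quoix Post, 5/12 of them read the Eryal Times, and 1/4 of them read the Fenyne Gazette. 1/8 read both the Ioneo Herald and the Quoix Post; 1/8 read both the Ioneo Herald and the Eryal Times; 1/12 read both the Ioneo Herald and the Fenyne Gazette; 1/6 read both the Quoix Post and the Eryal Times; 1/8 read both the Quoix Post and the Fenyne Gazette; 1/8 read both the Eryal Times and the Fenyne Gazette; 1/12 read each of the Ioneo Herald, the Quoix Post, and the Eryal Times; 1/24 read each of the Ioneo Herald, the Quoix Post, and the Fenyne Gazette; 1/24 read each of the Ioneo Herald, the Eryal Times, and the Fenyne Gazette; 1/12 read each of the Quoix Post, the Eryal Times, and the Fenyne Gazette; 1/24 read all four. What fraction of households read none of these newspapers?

1/12

By inclusion-exclusion,
P(≥1) = 3/8 + 5/12 + 5/12 + 1/4 − 1/8 − 1/8 − 1/12 − 1/6 − 1/8 − 1/8 + 1/12 + 1/24 + 1/24 + 1/12 − 1/24 = 11/12
P(none) = 1 − 11/12 = 1/12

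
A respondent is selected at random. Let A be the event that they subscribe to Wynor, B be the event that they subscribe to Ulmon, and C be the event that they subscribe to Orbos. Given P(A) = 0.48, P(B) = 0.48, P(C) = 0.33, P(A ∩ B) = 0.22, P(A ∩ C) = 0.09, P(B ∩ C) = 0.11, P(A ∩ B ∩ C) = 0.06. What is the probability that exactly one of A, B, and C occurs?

P(exactly one) = 0.48 + 0.48 + 0.33 − 2·0.22 − 2·0.09 − 2·0.11 + 3·0.06 = 0.63

0.63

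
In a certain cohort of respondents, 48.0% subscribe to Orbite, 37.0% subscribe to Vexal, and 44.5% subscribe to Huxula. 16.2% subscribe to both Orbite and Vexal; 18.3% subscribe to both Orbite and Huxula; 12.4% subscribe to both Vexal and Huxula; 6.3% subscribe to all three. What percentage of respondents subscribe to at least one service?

Using inclusion–exclusion:
P(union) = 48.0 + 37.0 + 44.5 − 16.2 − 18.3 − 12.4 + 6.3 = 88.9%

88.9%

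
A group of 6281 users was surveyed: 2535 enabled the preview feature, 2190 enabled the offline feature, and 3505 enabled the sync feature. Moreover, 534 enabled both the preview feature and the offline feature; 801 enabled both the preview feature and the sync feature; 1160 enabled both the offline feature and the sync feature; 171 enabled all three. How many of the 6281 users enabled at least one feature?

5906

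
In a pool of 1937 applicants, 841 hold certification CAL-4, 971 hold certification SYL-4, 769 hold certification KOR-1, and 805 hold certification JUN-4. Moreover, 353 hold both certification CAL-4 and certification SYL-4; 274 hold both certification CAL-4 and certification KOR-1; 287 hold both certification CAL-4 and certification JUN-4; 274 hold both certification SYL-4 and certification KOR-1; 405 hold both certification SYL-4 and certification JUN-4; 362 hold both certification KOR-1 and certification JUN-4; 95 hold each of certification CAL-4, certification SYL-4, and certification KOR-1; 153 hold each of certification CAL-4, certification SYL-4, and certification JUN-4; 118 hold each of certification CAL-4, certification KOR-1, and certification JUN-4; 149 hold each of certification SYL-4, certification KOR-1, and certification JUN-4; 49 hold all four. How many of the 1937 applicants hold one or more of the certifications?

|union| = 841 + 971 + 769 + 805 − 353 − 274 − 287 − 274 − 405 − 362 + 95 + 153 + 118 + 149 − 49 = 1897

1897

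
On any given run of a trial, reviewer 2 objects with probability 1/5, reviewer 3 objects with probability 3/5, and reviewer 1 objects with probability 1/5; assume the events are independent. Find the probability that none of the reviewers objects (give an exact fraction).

P(none) = (1 − 1/5) × (1 − 3/5) × (1 − 1/5) = 4/5 × 2/5 × 4/5 = 32/125

32/125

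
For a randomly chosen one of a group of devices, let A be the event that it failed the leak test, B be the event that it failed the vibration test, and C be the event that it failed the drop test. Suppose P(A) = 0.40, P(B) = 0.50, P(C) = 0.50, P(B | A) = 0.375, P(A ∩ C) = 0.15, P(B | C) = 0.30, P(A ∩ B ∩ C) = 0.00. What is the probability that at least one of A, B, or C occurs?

0.95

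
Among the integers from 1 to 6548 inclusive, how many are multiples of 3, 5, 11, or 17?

3558

By inclusion-exclusion,
2182 + 1309 + 595 + 385 − 436 − 198 − 128 − 119 − 77 − 35 + 39 + 25 + 11 + 7 − 2 = 3558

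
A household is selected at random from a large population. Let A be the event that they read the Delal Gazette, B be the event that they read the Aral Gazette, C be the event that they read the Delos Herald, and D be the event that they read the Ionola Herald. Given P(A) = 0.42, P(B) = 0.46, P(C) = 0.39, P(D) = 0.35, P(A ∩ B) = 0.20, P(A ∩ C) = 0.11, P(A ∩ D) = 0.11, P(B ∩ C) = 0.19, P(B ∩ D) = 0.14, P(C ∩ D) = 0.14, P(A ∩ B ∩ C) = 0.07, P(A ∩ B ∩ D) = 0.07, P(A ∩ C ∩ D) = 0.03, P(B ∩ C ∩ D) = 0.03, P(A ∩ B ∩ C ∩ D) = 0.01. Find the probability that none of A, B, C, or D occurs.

P(A ∪ B ∪ C ∪ D) = 0.42 + 0.46 + 0.39 + 0.35 − 0.20 − 0.11 − 0.11 − 0.19 − 0.14 − 0.14 + 0.07 + 0.07 + 0.03 + 0.03 − 0.01 = 0.92
P(none) = 1 − 0.92 = 0.08

0.08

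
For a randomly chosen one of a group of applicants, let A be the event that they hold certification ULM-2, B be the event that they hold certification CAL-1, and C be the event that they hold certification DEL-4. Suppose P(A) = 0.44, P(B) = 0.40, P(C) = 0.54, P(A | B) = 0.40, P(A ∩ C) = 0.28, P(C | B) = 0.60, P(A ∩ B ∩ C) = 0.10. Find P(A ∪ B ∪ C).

P(A ∩ B) = P(B)·P(A|B) = 0.40 × 0.40 = 0.16
P(B ∩ C) = P(B)·P(C|B) = 0.40 × 0.60 = 0.24
P(A ∪ B ∪ C) = 0.44 + 0.40 + 0.54 − 0.16 − 0.28 − 0.24 + 0.10 = 0.80

0.80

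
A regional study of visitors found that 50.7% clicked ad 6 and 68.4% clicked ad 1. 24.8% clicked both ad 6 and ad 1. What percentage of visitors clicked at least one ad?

94.3%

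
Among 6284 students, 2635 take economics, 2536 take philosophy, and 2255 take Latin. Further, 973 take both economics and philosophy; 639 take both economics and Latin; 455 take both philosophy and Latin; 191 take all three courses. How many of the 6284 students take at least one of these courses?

5550

Inclusion–exclusion gives
|union| = 2635 + 2536 + 2255 − 973 − 639 − 455 + 191 = 5550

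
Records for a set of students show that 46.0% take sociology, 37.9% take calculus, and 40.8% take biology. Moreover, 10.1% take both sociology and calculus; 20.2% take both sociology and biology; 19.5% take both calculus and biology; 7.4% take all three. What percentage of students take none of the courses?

P(union) = 46.0 + 37.9 + 40.8 − 10.1 − 20.2 − 19.5 + 7.4 = 82.3%
P(none) = 100% − 82.3% = 17.7%

17.7%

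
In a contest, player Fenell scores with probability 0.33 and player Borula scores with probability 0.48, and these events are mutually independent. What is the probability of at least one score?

0.6516

P(none) = (1 − 0.33) × (1 − 0.48) = 0.67 × 0.52 = 0.3484
P(at least one) = 1 − 0.3484 = 0.6516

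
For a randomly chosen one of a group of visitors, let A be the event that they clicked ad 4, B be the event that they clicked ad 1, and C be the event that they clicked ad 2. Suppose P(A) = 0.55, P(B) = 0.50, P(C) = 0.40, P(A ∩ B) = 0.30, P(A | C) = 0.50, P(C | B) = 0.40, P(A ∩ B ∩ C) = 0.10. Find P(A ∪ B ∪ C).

0.85

P(A ∩ C) = P(C)·P(A|C) = 0.40 × 0.50 = 0.20
P(B ∩ C) = P(B)·P(C|B) = 0.50 × 0.40 = 0.20
Inclusion–exclusion gives
P(A ∪ B ∪ C) = 0.55 + 0.50 + 0.40 − 0.30 − 0.20 − 0.20 + 0.10 = 0.85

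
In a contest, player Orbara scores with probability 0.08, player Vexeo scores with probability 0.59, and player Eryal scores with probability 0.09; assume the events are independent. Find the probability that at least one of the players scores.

0.656748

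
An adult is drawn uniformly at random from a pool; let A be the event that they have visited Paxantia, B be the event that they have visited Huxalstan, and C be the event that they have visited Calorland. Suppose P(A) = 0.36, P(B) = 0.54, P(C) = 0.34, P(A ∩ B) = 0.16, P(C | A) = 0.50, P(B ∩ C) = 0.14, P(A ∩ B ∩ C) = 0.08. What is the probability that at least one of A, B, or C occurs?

0.84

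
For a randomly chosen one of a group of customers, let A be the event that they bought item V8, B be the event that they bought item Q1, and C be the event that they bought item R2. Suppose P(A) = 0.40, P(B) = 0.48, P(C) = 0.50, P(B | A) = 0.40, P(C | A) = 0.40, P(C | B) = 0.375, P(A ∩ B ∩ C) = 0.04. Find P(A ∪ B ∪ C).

P(A ∩ B) = P(A)·P(B|A) = 0.40 × 0.40 = 0.16
P(A ∩ C) = P(A)·P(C|A) = 0.40 × 0.40 = 0.16
P(B ∩ C) = P(B)·P(C|B) = 0.48 × 0.375 = 0.18
P(A ∪ B ∪ C) = 0.40 + 0.48 + 0.50 − 0.16 − 0.16 − 0.18 + 0.04 = 0.92

0.92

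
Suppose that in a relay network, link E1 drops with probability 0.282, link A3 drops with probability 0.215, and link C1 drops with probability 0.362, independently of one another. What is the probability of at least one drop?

0.64040406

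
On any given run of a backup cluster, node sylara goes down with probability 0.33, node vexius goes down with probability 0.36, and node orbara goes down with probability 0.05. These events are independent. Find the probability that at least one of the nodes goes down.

0.59264

P(none) = (1 − 0.33) × (1 − 0.36) × (1 − 0.05) = 0.67 × 0.64 × 0.95 = 0.40736
P(at least one) = 1 − 0.40736 = 0.59264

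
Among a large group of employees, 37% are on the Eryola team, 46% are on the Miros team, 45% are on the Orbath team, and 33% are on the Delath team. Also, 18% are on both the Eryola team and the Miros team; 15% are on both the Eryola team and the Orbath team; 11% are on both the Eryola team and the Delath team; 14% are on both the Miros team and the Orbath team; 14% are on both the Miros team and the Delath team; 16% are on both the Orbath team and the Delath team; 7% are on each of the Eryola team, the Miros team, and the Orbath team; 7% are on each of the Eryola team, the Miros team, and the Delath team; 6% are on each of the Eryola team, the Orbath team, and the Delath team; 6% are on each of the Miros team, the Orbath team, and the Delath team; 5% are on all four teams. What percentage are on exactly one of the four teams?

By inclusion–exclusion (exactly-one form):
P(exactly one) = 37 + 46 + 45 + 33 − 2·18 − 2·15 − 2·11 − 2·14 − 2·14 − 2·16 + 3·7 + 3·7 + 3·6 + 3·6 − 4·5 = 43%

43%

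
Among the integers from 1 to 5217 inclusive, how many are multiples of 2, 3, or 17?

3580

By inclusion-exclusion,
⌊5217/2⌋ + ⌊5217/3⌋ + ⌊5217/17⌋ − ⌊5217/6⌋ − ⌊5217/34⌋ − ⌊5217/51⌋ + ⌊5217/102⌋ = 2608 + 1739 + 306 − 869 − 153 − 102 + 51 = 3580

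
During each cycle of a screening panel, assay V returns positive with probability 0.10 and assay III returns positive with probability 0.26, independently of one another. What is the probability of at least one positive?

0.334

Since the events are independent, P(none) is the product of the individual non-occurrence probabilities.
P(none) = (1 − 0.10) × (1 − 0.26) = 0.90 × 0.74 = 0.666
P(at least one) = 1 − 0.666 = 0.334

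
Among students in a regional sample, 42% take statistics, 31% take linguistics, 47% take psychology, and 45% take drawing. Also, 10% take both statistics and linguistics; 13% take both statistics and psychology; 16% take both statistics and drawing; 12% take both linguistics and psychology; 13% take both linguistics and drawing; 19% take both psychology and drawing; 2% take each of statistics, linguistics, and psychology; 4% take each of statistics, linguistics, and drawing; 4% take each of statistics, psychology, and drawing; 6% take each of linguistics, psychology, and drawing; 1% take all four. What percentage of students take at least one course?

P(≥1) = 42 + 31 + 47 + 45 − 10 − 13 − 16 − 12 − 13 − 19 + 2 + 4 + 4 + 6 − 1 = 97%

97%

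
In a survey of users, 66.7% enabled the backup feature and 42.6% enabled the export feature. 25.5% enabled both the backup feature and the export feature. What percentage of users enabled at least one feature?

83.8%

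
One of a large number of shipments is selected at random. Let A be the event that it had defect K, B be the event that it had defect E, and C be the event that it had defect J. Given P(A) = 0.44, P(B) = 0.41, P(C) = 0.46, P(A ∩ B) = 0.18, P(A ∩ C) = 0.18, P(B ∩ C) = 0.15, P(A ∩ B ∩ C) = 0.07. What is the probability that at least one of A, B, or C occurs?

Inclusion–exclusion gives
P(A ∪ B ∪ C) = 0.44 + 0.41 + 0.46 − 0.18 − 0.18 − 0.15 + 0.07 = 0.87

0.87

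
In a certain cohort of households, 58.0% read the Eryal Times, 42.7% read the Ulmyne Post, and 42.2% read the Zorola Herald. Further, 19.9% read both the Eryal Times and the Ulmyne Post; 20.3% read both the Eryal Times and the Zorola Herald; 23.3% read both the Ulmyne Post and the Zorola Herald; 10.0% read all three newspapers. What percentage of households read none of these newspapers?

10.6%

Inclusion–exclusion gives
P(union) = 58.0 + 42.7 + 42.2 − 19.9 − 20.3 − 23.3 + 10.0 = 89.4%
P(none) = 100% − 89.4% = 10.6%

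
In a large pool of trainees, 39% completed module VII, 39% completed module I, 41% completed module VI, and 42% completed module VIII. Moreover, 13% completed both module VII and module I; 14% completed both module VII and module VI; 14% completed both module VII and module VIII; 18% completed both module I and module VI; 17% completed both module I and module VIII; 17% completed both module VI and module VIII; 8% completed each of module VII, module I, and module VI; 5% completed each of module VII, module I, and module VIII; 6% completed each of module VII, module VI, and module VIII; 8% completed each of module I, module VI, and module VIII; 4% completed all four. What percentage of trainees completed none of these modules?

9%

Apply inclusion-exclusion:
P(union) = 39 + 39 + 41 + 42 − 13 − 14 − 14 − 18 − 17 − 17 + 8 + 5 + 6 + 8 − 4 = 91%
P(none) = 100% − 91% = 9%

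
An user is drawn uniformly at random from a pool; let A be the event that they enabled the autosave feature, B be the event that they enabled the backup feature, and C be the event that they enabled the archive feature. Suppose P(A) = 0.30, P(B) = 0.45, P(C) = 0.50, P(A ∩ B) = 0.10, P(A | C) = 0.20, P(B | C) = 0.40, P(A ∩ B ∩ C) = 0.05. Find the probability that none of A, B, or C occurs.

0.10

P(A ∩ C) = P(C)·P(A|C) = 0.50 × 0.20 = 0.10
P(B ∩ C) = P(C)·P(B|C) = 0.50 × 0.40 = 0.20
By inclusion-exclusion,
P(A ∪ B ∪ C) = 0.30 + 0.45 + 0.50 − 0.10 − 0.10 − 0.20 + 0.05 = 0.90
P(none) = 1 − 0.90 = 0.10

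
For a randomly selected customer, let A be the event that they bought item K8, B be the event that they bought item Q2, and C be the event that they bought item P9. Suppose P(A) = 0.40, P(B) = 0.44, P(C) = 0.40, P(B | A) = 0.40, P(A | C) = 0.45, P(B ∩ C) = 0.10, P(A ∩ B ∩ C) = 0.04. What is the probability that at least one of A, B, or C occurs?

0.84

P(A ∩ B) = P(A)·P(B|A) = 0.40 × 0.40 = 0.16
P(A ∩ C) = P(C)·P(A|C) = 0.40 × 0.45 = 0.18
By inclusion–exclusion:
P(A ∪ B ∪ C) = 0.40 + 0.44 + 0.40 − 0.16 − 0.18 − 0.10 + 0.04 = 0.84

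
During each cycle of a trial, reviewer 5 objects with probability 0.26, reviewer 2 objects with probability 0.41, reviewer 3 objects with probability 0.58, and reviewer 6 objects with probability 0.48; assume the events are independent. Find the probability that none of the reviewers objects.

Since the events are independent, P(none) is the product of the individual non-occurrence probabilities.
P(none) = (1 − 0.26) × (1 − 0.41) × (1 − 0.58) × (1 − 0.48) = 0.74 × 0.59 × 0.42 × 0.52 = 0.09535344

0.09535344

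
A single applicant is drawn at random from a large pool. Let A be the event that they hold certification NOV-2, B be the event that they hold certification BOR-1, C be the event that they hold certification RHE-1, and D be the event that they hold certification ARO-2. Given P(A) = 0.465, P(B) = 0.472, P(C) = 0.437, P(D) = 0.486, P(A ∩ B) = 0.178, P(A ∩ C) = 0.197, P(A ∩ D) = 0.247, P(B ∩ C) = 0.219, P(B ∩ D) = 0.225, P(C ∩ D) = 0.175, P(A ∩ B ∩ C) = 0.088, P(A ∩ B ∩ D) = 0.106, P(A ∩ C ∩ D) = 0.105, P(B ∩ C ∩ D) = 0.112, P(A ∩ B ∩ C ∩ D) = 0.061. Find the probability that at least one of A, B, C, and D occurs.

0.969

P(A ∪ B ∪ C ∪ D) = 0.465 + 0.472 + 0.437 + 0.486 − 0.178 − 0.197 − 0.247 − 0.219 − 0.225 − 0.175 + 0.088 + 0.106 + 0.105 + 0.112 − 0.061 = 0.969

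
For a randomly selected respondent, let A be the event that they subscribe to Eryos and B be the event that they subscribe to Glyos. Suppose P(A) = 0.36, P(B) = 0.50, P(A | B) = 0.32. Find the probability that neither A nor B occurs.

0.30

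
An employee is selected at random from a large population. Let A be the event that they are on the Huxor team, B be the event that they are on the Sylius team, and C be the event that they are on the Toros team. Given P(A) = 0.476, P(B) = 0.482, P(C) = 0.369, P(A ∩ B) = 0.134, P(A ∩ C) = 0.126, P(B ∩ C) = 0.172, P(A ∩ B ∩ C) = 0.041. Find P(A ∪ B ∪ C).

Inclusion–exclusion gives
P(A ∪ B ∪ C) = 0.476 + 0.482 + 0.369 − 0.134 − 0.126 − 0.172 + 0.041 = 0.936

0.936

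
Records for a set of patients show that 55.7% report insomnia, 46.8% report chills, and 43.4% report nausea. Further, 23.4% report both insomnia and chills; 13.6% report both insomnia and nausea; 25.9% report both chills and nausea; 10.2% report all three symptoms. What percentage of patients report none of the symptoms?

Apply inclusion-exclusion:
P(at least one) = 55.7 + 46.8 + 43.4 − 23.4 − 13.6 − 25.9 + 10.2 = 93.2%
P(none) = 100% − 93.2% = 6.8%

6.8%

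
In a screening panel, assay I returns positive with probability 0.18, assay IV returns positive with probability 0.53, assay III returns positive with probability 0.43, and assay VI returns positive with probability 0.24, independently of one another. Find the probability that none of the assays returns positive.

Since the events are independent, P(none) is the product of the individual non-occurrence probabilities.
P(none) = (1 − 0.18) × (1 − 0.53) × (1 − 0.43) × (1 − 0.24) = 0.82 × 0.47 × 0.57 × 0.76 = 0.16695528

0.16695528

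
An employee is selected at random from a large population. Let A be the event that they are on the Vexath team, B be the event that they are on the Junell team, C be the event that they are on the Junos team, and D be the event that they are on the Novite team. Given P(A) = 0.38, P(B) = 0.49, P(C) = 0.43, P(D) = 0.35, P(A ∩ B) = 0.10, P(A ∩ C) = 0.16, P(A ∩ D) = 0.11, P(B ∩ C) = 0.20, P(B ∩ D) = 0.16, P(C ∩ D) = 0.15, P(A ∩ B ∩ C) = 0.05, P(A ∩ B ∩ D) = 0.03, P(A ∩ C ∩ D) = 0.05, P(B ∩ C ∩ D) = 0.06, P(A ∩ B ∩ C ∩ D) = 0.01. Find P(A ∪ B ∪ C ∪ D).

By inclusion-exclusion,
P(A ∪ B ∪ C ∪ D) = 0.38 + 0.49 + 0.43 + 0.35 − 0.10 − 0.16 − 0.11 − 0.20 − 0.16 − 0.15 + 0.05 + 0.03 + 0.05 + 0.06 − 0.01 = 0.95

0.95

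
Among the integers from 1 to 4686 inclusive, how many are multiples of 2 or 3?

Apply inclusion-exclusion:
floor(4686/2) + floor(4686/3) − floor(4686/6) = 2343 + 1562 − 781 = 3124

3124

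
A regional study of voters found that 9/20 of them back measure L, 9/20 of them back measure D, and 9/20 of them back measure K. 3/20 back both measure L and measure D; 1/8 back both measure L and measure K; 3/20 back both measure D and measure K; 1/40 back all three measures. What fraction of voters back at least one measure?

19/20

Apply inclusion-exclusion:
P(≥1) = 9/20 + 9/20 + 9/20 − 3/20 − 1/8 − 3/20 + 1/40 = 19/20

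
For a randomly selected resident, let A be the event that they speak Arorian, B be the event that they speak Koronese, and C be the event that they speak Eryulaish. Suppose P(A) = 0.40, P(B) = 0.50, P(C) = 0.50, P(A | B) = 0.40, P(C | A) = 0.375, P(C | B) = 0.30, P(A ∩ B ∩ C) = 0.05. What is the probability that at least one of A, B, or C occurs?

0.95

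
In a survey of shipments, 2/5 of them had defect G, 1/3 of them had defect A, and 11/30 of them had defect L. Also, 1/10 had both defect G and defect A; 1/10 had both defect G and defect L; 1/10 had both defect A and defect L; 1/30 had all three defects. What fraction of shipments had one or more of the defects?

P(union) = 2/5 + 1/3 + 11/30 − 1/10 − 1/10 − 1/10 + 1/30 = 5/6

5/6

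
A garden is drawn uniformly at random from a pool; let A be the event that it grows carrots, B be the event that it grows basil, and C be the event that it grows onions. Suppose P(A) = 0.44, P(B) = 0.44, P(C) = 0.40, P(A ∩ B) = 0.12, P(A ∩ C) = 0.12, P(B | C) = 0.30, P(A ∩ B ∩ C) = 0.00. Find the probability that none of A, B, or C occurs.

0.08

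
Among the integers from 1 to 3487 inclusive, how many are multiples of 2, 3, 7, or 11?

2581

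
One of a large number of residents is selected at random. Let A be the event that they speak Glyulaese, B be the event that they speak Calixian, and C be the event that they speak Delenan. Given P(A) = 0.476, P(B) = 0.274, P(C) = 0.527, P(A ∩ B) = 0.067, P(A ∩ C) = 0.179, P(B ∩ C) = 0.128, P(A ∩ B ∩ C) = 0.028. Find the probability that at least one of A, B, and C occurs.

0.931

P(A ∪ B ∪ C) = 0.476 + 0.274 + 0.527 − 0.067 − 0.179 − 0.128 + 0.028 = 0.931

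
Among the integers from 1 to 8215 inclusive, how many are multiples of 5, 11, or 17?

2592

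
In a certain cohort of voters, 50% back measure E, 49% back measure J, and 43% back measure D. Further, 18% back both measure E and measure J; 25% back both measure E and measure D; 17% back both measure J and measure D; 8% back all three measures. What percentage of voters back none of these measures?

10%

P(union) = 50 + 49 + 43 − 18 − 25 − 17 + 8 = 90%
P(none) = 100% − 90% = 10%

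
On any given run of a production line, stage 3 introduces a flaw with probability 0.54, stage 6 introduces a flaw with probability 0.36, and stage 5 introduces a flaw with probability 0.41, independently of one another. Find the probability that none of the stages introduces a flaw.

Since the events are independent, P(none) is the product of the individual non-occurrence probabilities.
P(none) = (1 − 0.54) × (1 − 0.36) × (1 − 0.41) = 0.46 × 0.64 × 0.59 = 0.173696

0.173696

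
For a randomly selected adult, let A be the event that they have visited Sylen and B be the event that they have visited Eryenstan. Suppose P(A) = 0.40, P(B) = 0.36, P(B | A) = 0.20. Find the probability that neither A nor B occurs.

P(A ∩ B) = P(A)·P(B|A) = 0.40 × 0.20 = 0.08
Using inclusion–exclusion:
P(A ∪ B) = 0.40 + 0.36 − 0.08 = 0.68
P(none) = 1 − 0.68 = 0.32

0.32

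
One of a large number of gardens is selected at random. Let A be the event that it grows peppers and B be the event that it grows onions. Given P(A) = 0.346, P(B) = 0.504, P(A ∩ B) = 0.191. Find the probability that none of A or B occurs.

0.341

P(A ∪ B) = 0.346 + 0.504 − 0.191 = 0.659
P(none) = 1 − 0.659 = 0.341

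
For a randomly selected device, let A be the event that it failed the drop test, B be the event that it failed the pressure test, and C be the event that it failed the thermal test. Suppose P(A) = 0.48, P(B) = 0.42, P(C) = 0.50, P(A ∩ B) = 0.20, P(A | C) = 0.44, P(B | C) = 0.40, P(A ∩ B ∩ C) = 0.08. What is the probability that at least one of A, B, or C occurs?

P(A ∩ C) = P(C)·P(A|C) = 0.50 × 0.44 = 0.22
P(B ∩ C) = P(C)·P(B|C) = 0.50 × 0.40 = 0.20
By inclusion-exclusion,
P(A ∪ B ∪ C) = 0.48 + 0.42 + 0.50 − 0.20 − 0.22 − 0.20 + 0.08 = 0.86

0.86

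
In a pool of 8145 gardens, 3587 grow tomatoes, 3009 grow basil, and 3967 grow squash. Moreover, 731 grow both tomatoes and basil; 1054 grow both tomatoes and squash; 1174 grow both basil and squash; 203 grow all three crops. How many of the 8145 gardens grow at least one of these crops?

|at least one| = 3587 + 3009 + 3967 − 731 − 1054 − 1174 + 203 = 7807

7807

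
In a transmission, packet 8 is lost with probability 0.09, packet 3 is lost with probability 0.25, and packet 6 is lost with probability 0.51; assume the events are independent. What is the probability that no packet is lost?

Since the events are independent, P(none) is the product of the individual non-occurrence probabilities.
P(none) = (1 − 0.09) × (1 − 0.25) × (1 − 0.51) = 0.91 × 0.75 × 0.49 = 0.334425

0.334425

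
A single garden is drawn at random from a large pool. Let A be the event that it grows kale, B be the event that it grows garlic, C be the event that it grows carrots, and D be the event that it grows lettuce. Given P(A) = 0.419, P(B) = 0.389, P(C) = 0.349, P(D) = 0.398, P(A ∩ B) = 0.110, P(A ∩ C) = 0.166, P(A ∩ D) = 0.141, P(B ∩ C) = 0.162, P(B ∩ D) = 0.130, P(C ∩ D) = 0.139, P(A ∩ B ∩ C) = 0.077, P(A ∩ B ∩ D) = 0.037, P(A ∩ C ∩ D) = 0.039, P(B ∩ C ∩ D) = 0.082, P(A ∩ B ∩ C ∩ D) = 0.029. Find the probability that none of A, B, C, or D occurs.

Using inclusion–exclusion:
P(A ∪ B ∪ C ∪ D) = 0.419 + 0.389 + 0.349 + 0.398 − 0.110 − 0.166 − 0.141 − 0.162 − 0.130 − 0.139 + 0.077 + 0.037 + 0.039 + 0.082 − 0.029 = 0.913
P(none) = 1 − 0.913 = 0.087

0.087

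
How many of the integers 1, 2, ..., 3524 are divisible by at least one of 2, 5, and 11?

2242

By inclusion–exclusion:
floor(3524/2) + floor(3524/5) + floor(3524/11) − floor(3524/10) − floor(3524/22) − floor(3524/55) + floor(3524/110) = 1762 + 704 + 320 − 352 − 160 − 64 + 32 = 2242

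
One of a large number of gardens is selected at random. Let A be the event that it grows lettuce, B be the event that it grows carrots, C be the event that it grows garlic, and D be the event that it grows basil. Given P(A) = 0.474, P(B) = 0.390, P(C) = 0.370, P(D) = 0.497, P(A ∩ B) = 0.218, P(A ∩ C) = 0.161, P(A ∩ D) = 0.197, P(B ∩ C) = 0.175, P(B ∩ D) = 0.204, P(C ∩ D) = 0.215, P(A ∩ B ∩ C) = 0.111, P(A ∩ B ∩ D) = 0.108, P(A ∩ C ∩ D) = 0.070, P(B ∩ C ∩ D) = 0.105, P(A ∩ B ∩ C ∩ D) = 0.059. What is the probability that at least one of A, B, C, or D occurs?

0.896

Apply inclusion-exclusion:
P(A ∪ B ∪ C ∪ D) = 0.474 + 0.390 + 0.370 + 0.497 − 0.218 − 0.161 − 0.197 − 0.175 − 0.204 − 0.215 + 0.111 + 0.108 + 0.070 + 0.105 − 0.059 = 0.896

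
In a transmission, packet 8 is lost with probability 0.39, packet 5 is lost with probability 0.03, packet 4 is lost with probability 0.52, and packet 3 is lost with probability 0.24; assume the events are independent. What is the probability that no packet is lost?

Independence gives P(none) = ∏(1 − pᵢ).
P(none) = (1 − 0.39) × (1 − 0.03) × (1 − 0.52) × (1 − 0.24) = 0.61 × 0.97 × 0.48 × 0.76 = 0.21585216

0.21585216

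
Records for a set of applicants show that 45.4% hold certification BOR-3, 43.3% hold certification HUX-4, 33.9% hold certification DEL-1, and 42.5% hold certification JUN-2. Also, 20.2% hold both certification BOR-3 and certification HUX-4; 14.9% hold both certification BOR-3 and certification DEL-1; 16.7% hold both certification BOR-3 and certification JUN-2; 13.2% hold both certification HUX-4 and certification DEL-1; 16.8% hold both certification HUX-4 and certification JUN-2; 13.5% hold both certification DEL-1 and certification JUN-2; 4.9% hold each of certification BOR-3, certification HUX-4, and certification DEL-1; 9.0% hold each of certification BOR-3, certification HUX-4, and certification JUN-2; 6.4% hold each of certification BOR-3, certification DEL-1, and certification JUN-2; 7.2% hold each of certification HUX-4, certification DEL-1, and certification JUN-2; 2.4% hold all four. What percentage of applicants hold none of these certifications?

P(at least one) = 45.4 + 43.3 + 33.9 + 42.5 − 20.2 − 14.9 − 16.7 − 13.2 − 16.8 − 13.5 + 4.9 + 9.0 + 6.4 + 7.2 − 2.4 = 94.9%
P(none) = 100% − 94.9% = 5.1%

5.1%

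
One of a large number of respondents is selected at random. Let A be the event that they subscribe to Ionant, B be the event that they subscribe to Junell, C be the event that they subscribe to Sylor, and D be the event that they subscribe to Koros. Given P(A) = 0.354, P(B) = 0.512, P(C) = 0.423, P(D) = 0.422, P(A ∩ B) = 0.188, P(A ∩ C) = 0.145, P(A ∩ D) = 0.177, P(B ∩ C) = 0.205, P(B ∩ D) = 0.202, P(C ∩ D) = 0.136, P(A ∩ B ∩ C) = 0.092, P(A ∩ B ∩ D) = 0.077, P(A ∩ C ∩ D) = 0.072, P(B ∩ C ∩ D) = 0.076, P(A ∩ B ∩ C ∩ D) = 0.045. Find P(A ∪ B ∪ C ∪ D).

0.930

P(A ∪ B ∪ C ∪ D) = 0.354 + 0.512 + 0.423 + 0.422 − 0.188 − 0.145 − 0.177 − 0.205 − 0.202 − 0.136 + 0.092 + 0.077 + 0.072 + 0.076 − 0.045 = 0.930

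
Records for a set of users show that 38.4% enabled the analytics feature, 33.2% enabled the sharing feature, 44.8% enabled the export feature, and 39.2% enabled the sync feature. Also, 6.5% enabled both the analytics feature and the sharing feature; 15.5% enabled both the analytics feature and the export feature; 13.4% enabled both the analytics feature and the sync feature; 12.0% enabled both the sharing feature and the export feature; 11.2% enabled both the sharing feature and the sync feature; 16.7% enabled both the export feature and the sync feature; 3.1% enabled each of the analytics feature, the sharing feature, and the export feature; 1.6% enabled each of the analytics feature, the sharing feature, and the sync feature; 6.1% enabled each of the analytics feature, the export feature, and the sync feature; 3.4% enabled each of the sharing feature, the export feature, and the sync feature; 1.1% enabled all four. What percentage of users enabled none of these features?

Apply inclusion-exclusion:
P(union) = 38.4 + 33.2 + 44.8 + 39.2 − 6.5 − 15.5 − 13.4 − 12.0 − 11.2 − 16.7 + 3.1 + 1.6 + 6.1 + 3.4 − 1.1 = 93.4%
P(none) = 100% − 93.4% = 6.6%

6.6%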